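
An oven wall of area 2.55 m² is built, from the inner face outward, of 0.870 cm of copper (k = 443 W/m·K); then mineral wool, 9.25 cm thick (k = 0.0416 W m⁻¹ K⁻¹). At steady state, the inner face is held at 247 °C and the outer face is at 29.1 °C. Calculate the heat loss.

Q = 250 W

Resistance network (inner→outer):
  R_copper = L/(kA) = 0.00870/(443·2.55) = 7.702×10^-6 K/W
  R_mineral wool = L/(kA) = 0.0925/(0.0416·2.55) = 0.8720 K/W
ΣR = 7.702×10^-6 + 0.8720 = 0.8720 K/W
Q = ΔT/ΣR = (247 °C − 29.1 °C)/0.8720 = 250 W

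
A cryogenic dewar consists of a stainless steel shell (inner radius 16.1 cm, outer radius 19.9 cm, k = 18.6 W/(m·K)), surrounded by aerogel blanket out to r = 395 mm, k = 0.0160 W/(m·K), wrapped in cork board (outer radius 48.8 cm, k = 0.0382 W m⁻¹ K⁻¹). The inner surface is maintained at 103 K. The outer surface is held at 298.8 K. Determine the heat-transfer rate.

Q = 14.6 W

Series thermal resistances, inner to outer:
  R_stainless steel = (1/0.161 − 1/0.199)/(4πk) = 1.186/(4π·18.6) = 0.005074 K/W
  R_aerogel blanket = (1/0.199 − 1/0.395)/(4πk) = 2.493/(4π·0.0160) = 12.40 K/W
  R_cork board = (1/0.395 − 1/0.488)/(4πk) = 0.4825/(4π·0.0382) = 1.005 K/W
ΣR = 0.005074 + 12.40 + 1.005 = 13.41 K/W
Q = ΔT/ΣR = (103 K − 298.8 K)/13.41 = -14.6 W
(Negative Q ⇒ heat flows inward; heat gain = 14.6 W.)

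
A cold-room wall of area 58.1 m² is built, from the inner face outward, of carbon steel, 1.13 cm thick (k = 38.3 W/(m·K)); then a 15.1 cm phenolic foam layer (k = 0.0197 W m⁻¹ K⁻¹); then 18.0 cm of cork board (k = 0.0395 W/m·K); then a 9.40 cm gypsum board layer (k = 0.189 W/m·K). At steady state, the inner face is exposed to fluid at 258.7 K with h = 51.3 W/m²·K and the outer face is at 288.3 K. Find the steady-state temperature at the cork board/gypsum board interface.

T = 287.1 K

Series thermal resistances, inner to outer:
  R_conv,in = 1/(hA) = 1/(51.3·58.1) = 3.355×10^-4 K/W
  R_carbon steel = L/(kA) = 0.0113/(38.3·58.1) = 5.078×10^-6 K/W
  R_phenolic foam = L/(kA) = 0.151/(0.0197·58.1) = 0.1319 K/W
  R_cork board = L/(kA) = 0.180/(0.0395·58.1) = 0.07843 K/W
  R_gypsum board = L/(kA) = 0.0940/(0.189·58.1) = 0.008560 K/W
ΣR = 3.355×10^-4 + 5.078×10^-6 + 0.1319 + 0.07843 + 0.008560 = 0.2192 K/W
Q = ΔT/ΣR = (258.7 K − 288.3 K)/0.2192 = -135.0 W
From the inner boundary to the cork board/gypsum board interface, ΣR_partial = 0.2107 K/W.
T_interface = T_in − Q·ΣR_partial = 258.7 K − (-135.0)(0.2107) = 287.1 K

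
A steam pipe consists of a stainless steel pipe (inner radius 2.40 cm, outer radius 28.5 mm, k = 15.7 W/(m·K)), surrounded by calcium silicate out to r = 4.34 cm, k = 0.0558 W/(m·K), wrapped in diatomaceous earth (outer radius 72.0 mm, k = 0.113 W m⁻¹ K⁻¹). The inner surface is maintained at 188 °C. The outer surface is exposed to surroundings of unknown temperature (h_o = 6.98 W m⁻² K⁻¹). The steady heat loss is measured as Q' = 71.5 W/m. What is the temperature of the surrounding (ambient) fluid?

T_out = 28.5 °C

Sum the resistances:
  R'_stainless steel = ln(0.0285/0.0240)/(2πk) = 0.1719/(2π·15.7) = 0.001742 m·K/W
  R'_calcium silicate = ln(0.0434/0.0285)/(2πk) = 0.4206/(2π·0.0558) = 1.200 m·K/W
  R'_diatomaceous earth = ln(0.0720/0.0434)/(2πk) = 0.5062/(2π·0.113) = 0.7130 m·K/W
  R'_conv,out = 1/(2πr h) = 1/(2π·0.0720·6.98) = 0.3167 m·K/W
ΣR = 2.231 m·K/W
ΔT = Q'·ΣR = 71.5 × 2.231 = 159.5 K
Heat flows outward, so T_out = T_in − ΔT = 188 − 159.5 = 28.5 °C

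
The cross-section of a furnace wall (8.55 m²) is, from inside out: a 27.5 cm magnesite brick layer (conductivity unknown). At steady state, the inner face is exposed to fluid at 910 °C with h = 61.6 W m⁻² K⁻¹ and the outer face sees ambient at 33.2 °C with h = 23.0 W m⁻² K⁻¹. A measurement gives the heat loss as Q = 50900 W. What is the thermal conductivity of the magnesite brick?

ΣR = ΔT/Q = |910 − 33.2|/50900 = 0.01723 K/W
Known resistances:
  R_conv,in = 1/(hA) = 1/(61.6·8.55) = 0.001899 K/W
  R_conv,out = 1/(hA) = 1/(23.0·8.55) = 0.005085 K/W
R_magnesite brick = ΣR − ΣR_known = 0.01723 − 0.006984 = 0.01025 K/W
L/(kA) = 0.01025 ⇒ k = 0.275/(0.01025·8.55) = 3.14 W/m·K

k = 3.14 W/m·K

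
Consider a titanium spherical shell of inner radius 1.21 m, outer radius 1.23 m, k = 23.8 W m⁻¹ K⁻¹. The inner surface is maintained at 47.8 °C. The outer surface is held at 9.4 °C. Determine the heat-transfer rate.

Q = 4πk·ΔT/(1/r₁ − 1/r₂) = 4π × 23.8 × 38.4 / (1/1.21 − 1/1.23) = 8.55×10^5 W

Q = 8.55×10^5 W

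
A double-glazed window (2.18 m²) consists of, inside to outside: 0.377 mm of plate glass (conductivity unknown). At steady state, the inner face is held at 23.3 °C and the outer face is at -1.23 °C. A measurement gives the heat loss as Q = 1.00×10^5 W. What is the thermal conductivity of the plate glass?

ΣR = ΔT/Q = |23.3 − -1.23|/1.00×10^5 = 2.453×10^-4 K/W
L/(kA) = 2.453×10^-4 ⇒ k = 3.77×10^-4/(2.453×10^-4·2.18) = 0.705 W/m·K

k = 0.705 W/m·K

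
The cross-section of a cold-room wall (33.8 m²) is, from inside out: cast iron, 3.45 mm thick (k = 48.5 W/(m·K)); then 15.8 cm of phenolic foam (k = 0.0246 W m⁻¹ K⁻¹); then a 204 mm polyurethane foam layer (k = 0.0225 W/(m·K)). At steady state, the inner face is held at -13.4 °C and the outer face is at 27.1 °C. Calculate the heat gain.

Resistance network (inner→outer):
  R_cast iron = L/(kA) = 0.00345/(48.5·33.8) = 2.105×10^-6 K/W
  R_phenolic foam = L/(kA) = 0.158/(0.0246·33.8) = 0.1900 K/W
  R_polyurethane foam = L/(kA) = 0.204/(0.0225·33.8) = 0.2682 K/W
ΣR = 2.105×10^-6 + 0.1900 + 0.2682 = 0.4582 K/W
Q = ΔT/ΣR = (-13.4 °C − 27.1 °C)/0.4582 = -88.4 W
(Negative Q ⇒ heat flows inward; heat gain = 88.4 W.)

Q = 88.4 W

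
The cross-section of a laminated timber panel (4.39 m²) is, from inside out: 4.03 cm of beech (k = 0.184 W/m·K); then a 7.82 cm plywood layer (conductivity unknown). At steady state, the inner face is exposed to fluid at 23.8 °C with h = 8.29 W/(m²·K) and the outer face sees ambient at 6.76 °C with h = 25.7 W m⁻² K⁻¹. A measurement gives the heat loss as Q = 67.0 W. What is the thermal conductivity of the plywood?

k = 0.106 W/m·K

ΣR = ΔT/Q = |23.8 − 6.76|/67.0 = 0.2543 K/W
Known resistances:
  R_conv,in = 1/(hA) = 1/(8.29·4.39) = 0.02748 K/W
  R_beech = L/(kA) = 0.0403/(0.184·4.39) = 0.04989 K/W
  R_conv,out = 1/(hA) = 1/(25.7·4.39) = 0.008863 K/W
R_plywood = ΣR − ΣR_known = 0.2543 − 0.08623 = 0.1681 K/W
L/(kA) = 0.1681 ⇒ k = 0.0782/(0.1681·4.39) = 0.106 W/m·K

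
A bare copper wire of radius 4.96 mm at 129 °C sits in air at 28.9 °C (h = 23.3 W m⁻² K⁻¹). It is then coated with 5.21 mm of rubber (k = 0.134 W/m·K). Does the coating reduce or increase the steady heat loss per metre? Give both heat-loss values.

reduces: 72.7 → 65.7 W/m

Critical radius for a cylinder: r_cr = k/h = 0.00575 m = 0.575 cm.
Outer radius after coating: r₂ = 0.00496 + 0.00521 = 0.01017 m.
r₁ < r_cr < r₂: heat loss rises to a maximum at r_cr then falls. Whether the coating helps depends on whether Q(r₂) has dropped back below Q(r₁).
Bare: R = 1/(2πr₁h) = 1.377 m·K/W; Q = 100.1/1.377 = 72.7 W/m.
Coated: R = R_cond + R_conv = 1.524 m·K/W; Q = 100.1/1.524 = 65.7 W/m.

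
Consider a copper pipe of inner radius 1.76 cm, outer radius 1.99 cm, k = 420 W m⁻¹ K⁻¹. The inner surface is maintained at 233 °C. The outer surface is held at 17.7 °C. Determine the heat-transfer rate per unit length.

Q' = 4.63×10^6 W/m

Q' = 2πk·ΔT/ln(r₂/r₁) = 2π × 420 × 215.3 / ln(0.0199/0.0176) = 4.63×10^6 W/m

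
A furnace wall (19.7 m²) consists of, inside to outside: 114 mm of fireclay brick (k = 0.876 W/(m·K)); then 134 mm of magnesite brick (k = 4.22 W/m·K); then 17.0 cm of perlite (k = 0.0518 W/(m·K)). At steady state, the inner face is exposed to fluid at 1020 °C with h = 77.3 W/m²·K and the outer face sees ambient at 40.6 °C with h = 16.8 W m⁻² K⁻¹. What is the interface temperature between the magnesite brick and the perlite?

T = 971 °C

Resistance network (inner→outer):
  R_conv,in = 1/(hA) = 1/(77.3·19.7) = 6.567×10^-4 K/W
  R_fireclay brick = L/(kA) = 0.114/(0.876·19.7) = 0.006606 K/W
  R_magnesite brick = L/(kA) = 0.134/(4.22·19.7) = 0.001612 K/W
  R_perlite = L/(kA) = 0.170/(0.0518·19.7) = 0.1666 K/W
  R_conv,out = 1/(hA) = 1/(16.8·19.7) = 0.003022 K/W
ΣR = 6.567×10^-4 + 0.006606 + 0.001612 + 0.1666 + 0.003022 = 0.1785 K/W
Q = ΔT/ΣR = (1020 °C − 40.6 °C)/0.1785 = 5487 W
From the inner boundary to the magnesite brick/perlite interface, ΣR_partial = 0.008875 K/W.
T_interface = T_in − Q·ΣR_partial = 1020 °C − (5487)(0.008875) = 971 °C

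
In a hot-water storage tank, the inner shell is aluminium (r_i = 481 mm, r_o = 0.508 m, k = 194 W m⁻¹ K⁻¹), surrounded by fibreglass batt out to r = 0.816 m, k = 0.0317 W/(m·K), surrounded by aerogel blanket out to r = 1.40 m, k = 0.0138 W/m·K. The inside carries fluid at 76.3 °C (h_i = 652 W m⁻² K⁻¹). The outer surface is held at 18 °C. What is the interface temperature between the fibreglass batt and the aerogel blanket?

T = 53.7 °C

Resistance network (inner→outer):
  R_conv,in = 1/(4πr²h) = 1/(4π·0.481²·652) = 5.275×10^-4 K/W
  R_aluminium = (1/0.481 − 1/0.508)/(4πk) = 0.1105/(4π·194) = 4.533×10^-5 K/W
  R_fibreglass batt = (1/0.508 − 1/0.816)/(4πk) = 0.7430/(4π·0.0317) = 1.865 K/W
  R_aerogel blanket = (1/0.816 − 1/1.40)/(4πk) = 0.5112/(4π·0.0138) = 2.948 K/W
ΣR = 5.275×10^-4 + 4.533×10^-5 + 1.865 + 2.948 = 4.814 K/W
Q = ΔT/ΣR = (76.3 °C − 18 °C)/4.814 = 12.11 W
From the inner boundary to the fibreglass batt/aerogel blanket interface, ΣR_partial = 1.866 K/W.
T_interface = T_in − Q·ΣR_partial = 76.3 °C − (12.11)(1.866) = 53.7 °C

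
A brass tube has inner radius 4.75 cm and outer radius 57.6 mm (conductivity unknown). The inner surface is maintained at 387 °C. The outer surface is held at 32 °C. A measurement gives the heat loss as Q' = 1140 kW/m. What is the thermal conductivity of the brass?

k = 98.5 W/m·K

ΣR = ΔT/Q' = |387 − 32|/1.14×10^6 = 3.114×10^-4 m·K/W
ln(r₂/r₁)/(2πk) = 3.114×10^-4 ⇒ k = 0.1928/(2π·3.114×10^-4) = 98.5 W/m·K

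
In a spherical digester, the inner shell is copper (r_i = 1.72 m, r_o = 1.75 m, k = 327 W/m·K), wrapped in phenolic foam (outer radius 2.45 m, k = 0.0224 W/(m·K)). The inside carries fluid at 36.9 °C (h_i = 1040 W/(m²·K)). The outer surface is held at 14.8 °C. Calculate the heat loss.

Q = 38.1 W

Resistance network (inner→outer):
  R_conv,in = 1/(4πr²h) = 1/(4π·1.72²·1040) = 2.586×10^-5 K/W
  R_copper = (1/1.72 − 1/1.75)/(4πk) = 0.009967/(4π·327) = 2.425×10^-6 K/W
  R_phenolic foam = (1/1.75 − 1/2.45)/(4πk) = 0.1633/(4π·0.0224) = 0.5800 K/W
ΣR = 2.586×10^-5 + 2.425×10^-6 + 0.5800 = 0.5800 K/W
Q = ΔT/ΣR = (36.9 °C − 14.8 °C)/0.5800 = 38.1 W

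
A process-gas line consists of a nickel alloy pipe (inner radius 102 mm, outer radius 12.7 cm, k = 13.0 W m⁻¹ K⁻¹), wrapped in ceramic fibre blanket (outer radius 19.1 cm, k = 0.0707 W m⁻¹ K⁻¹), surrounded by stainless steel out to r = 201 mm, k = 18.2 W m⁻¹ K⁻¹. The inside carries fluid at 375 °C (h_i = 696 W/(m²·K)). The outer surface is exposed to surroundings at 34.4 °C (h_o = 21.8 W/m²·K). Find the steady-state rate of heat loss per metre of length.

Q' = 355 W/m

Series thermal resistances, inner to outer:
  R'_conv,in = 1/(2πr h) = 1/(2π·0.102·696) = 0.002242 m·K/W
  R'_nickel alloy = ln(0.127/0.102)/(2πk) = 0.2192/(2π·13.0) = 0.002684 m·K/W
  R'_ceramic fibre blanket = ln(0.191/0.127)/(2πk) = 0.4081/(2π·0.0707) = 0.9187 m·K/W
  R'_stainless steel = ln(0.201/0.191)/(2πk) = 0.05103/(2π·18.2) = 4.463×10^-4 m·K/W
  R'_conv,out = 1/(2πr h) = 1/(2π·0.201·21.8) = 0.03632 m·K/W
ΣR = 0.002242 + 0.002684 + 0.9187 + 4.463×10^-4 + 0.03632 = 0.9604 m·K/W
Q' = ΔT/ΣR = (375 °C − 34.4 °C)/0.9604 = 355 W/m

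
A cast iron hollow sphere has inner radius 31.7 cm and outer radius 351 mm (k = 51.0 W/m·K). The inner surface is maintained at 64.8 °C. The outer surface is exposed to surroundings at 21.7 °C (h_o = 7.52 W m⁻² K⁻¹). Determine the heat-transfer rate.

Q = 499 W

Series thermal resistances, inner to outer:
  R_cast iron = (1/0.317 − 1/0.351)/(4πk) = 0.3056/(4π·51.0) = 4.768×10^-4 K/W
  R_conv,out = 1/(4πr²h) = 1/(4π·0.351²·7.52) = 0.08589 K/W
ΣR = 4.768×10^-4 + 0.08589 = 0.08637 K/W
Q = ΔT/ΣR = (64.8 °C − 21.7 °C)/0.08637 = 499 W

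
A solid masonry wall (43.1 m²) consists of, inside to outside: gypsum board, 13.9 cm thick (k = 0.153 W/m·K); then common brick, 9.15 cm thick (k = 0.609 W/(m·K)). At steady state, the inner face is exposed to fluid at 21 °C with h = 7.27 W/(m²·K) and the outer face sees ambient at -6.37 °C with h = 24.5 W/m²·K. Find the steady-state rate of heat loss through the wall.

Resistance network (inner→outer):
  R_conv,in = 1/(hA) = 1/(7.27·43.1) = 0.003191 K/W
  R_gypsum board = L/(kA) = 0.139/(0.153·43.1) = 0.02108 K/W
  R_common brick = L/(kA) = 0.0915/(0.609·43.1) = 0.003486 K/W
  R_conv,out = 1/(hA) = 1/(24.5·43.1) = 9.470×10^-4 K/W
ΣR = 0.003191 + 0.02108 + 0.003486 + 9.470×10^-4 = 0.02870 K/W
Q = ΔT/ΣR = (21 °C − -6.37 °C)/0.02870 = 954 W

Q = 954 W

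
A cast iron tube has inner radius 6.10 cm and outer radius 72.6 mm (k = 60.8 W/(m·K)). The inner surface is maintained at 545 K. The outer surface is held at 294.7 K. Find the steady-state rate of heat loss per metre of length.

Q' = 549 kW/m

Q' = 2πk·ΔT/ln(r₂/r₁) = 2π × 60.8 × 250.3 / ln(0.0726/0.0610) = 5.49×10^5 W/m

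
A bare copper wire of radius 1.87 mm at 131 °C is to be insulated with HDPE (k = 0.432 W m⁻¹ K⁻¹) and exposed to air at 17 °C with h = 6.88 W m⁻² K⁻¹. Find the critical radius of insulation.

r_cr = 6.28 cm

For a cylinder, r_cr = k_ins/h = 0.432/6.88 = 0.0628 m = 6.28 cm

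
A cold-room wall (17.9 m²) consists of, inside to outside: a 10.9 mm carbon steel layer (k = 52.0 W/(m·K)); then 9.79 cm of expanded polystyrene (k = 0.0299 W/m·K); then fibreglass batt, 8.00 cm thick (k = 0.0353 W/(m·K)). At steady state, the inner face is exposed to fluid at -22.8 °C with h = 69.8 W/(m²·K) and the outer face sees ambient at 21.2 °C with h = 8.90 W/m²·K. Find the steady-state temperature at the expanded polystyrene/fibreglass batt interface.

T = 2.73 °C

Series thermal resistances, inner to outer:
  R_conv,in = 1/(hA) = 1/(69.8·17.9) = 8.004×10^-4 K/W
  R_carbon steel = L/(kA) = 0.0109/(52.0·17.9) = 1.171×10^-5 K/W
  R_expanded polystyrene = L/(kA) = 0.0979/(0.0299·17.9) = 0.1829 K/W
  R_fibreglass batt = L/(kA) = 0.0800/(0.0353·17.9) = 0.1266 K/W
  R_conv,out = 1/(hA) = 1/(8.90·17.9) = 0.006277 K/W
ΣR = 8.004×10^-4 + 1.171×10^-5 + 0.1829 + 0.1266 + 0.006277 = 0.3166 K/W
Q = ΔT/ΣR = (-22.8 °C − 21.2 °C)/0.3166 = -139.0 W
From the inner boundary to the expanded polystyrene/fibreglass batt interface, ΣR_partial = 0.1837 K/W.
T_interface = T_in − Q·ΣR_partial = -22.8 °C − (-139.0)(0.1837) = 2.73 °C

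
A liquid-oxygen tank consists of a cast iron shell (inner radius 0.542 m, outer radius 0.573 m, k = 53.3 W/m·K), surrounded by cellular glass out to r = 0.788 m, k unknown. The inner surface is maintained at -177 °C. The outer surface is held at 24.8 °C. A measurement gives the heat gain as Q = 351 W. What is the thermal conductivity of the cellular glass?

k = 0.0659 W/m·K

ΣR = ΔT/Q = |-177 − 24.8|/351 = 0.5749 K/W
Known resistances:
  R_cast iron = (1/0.542 − 1/0.573)/(4πk) = 0.09982/(4π·53.3) = 1.490×10^-4 K/W
R_cellular glass = ΣR − ΣR_known = 0.5749 − 1.490×10^-4 = 0.5748 K/W
(1/r₁−1/r₂)/(4πk) = 0.5748 ⇒ k = 0.4762/(4π·0.5748) = 0.0659 W/m·K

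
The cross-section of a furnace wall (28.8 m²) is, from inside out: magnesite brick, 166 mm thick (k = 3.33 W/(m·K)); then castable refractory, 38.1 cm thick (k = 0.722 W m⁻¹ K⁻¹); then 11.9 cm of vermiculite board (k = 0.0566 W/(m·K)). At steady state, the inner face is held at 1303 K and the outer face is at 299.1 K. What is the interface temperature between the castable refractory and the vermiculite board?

T = 1087 K

Treat each layer as a resistance in series:
  R_magnesite brick = L/(kA) = 0.166/(3.33·28.8) = 0.001731 K/W
  R_castable refractory = L/(kA) = 0.381/(0.722·28.8) = 0.01832 K/W
  R_vermiculite board = L/(kA) = 0.119/(0.0566·28.8) = 0.07300 K/W
ΣR = 0.001731 + 0.01832 + 0.07300 = 0.09305 K/W
Q = ΔT/ΣR = (1303 K − 299.1 K)/0.09305 = 10790 W
From the inner boundary to the castable refractory/vermiculite board interface, ΣR_partial = 0.02005 K/W.
T_interface = T_in − Q·ΣR_partial = 1303 K − (10790)(0.02005) = 1087 K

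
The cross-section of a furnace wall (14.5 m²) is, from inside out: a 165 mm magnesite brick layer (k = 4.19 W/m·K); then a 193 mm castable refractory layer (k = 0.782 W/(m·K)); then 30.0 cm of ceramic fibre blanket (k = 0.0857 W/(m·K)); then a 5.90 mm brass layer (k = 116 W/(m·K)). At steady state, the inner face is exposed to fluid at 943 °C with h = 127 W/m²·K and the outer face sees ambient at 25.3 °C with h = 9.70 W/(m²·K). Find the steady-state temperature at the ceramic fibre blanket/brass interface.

Resistance network (inner→outer):
  R_conv,in = 1/(hA) = 1/(127·14.5) = 5.430×10^-4 K/W
  R_magnesite brick = L/(kA) = 0.165/(4.19·14.5) = 0.002716 K/W
  R_castable refractory = L/(kA) = 0.193/(0.782·14.5) = 0.01702 K/W
  R_ceramic fibre blanket = L/(kA) = 0.300/(0.0857·14.5) = 0.2414 K/W
  R_brass = L/(kA) = 0.00590/(116·14.5) = 3.508×10^-6 K/W
  R_conv,out = 1/(hA) = 1/(9.70·14.5) = 0.007110 K/W
ΣR = 5.430×10^-4 + 0.002716 + 0.01702 + 0.2414 + 3.508×10^-6 + 0.007110 = 0.2688 K/W
Q = ΔT/ΣR = (943 °C − 25.3 °C)/0.2688 = 3414 W
From the inner boundary to the ceramic fibre blanket/brass interface, ΣR_partial = 0.2617 K/W.
T_interface = T_in − Q·ΣR_partial = 943 °C − (3414)(0.2617) = 49.6 °C

T = 49.6 °C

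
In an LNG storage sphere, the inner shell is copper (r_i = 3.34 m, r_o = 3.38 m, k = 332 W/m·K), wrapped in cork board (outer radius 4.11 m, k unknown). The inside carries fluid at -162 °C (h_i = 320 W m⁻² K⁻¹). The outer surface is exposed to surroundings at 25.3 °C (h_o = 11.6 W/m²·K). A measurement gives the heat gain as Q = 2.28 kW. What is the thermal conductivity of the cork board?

k = 0.0512 W/m·K

ΣR = ΔT/Q = |-162 − 25.3|/2280 = 0.08215 K/W
Known resistances:
  R_conv,in = 1/(4πr²h) = 1/(4π·3.34²·320) = 2.229×10^-5 K/W
  R_copper = (1/3.34 − 1/3.38)/(4πk) = 0.003543/(4π·332) = 8.493×10^-7 K/W
  R_conv,out = 1/(4πr²h) = 1/(4π·4.11²·11.6) = 4.061×10^-4 K/W
R_cork board = ΣR − ΣR_known = 0.08215 − 4.292×10^-4 = 0.08172 K/W
(1/r₁−1/r₂)/(4πk) = 0.08172 ⇒ k = 0.05255/(4π·0.08172) = 0.0512 W/m·K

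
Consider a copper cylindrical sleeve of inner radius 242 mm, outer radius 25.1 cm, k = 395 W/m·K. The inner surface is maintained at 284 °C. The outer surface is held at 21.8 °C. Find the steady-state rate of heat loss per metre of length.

Q' = 1.78×10^7 W/m

Q' = 2πk·ΔT/ln(r₂/r₁) = 2π × 395 × 262.2 / ln(0.251/0.242) = 1.78×10^7 W/m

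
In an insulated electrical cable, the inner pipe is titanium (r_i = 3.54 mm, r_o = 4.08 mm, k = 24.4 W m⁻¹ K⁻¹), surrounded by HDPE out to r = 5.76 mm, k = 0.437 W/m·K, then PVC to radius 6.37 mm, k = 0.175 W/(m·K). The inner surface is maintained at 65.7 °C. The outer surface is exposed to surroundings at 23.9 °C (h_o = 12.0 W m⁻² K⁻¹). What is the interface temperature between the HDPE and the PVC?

Treat each layer as a resistance in series:
  R'_titanium = ln(0.00408/0.00354)/(2πk) = 0.1420/(2π·24.4) = 9.260×10^-4 m·K/W
  R'_HDPE = ln(0.00576/0.00408)/(2πk) = 0.3448/(2π·0.437) = 0.1256 m·K/W
  R'_PVC = ln(0.00637/0.00576)/(2πk) = 0.1007/(2π·0.175) = 0.09155 m·K/W
  R'_conv,out = 1/(2πr h) = 1/(2π·0.00637·12.0) = 2.082 m·K/W
ΣR = 9.260×10^-4 + 0.1256 + 0.09155 + 2.082 = 2.300 m·K/W
Q' = ΔT/ΣR = (65.7 °C − 23.9 °C)/2.300 = 18.17 W/m
From the inner boundary to the HDPE/PVC interface, ΣR_partial = 0.1265 m·K/W.
T_interface = T_in − Q'·ΣR_partial = 65.7 °C − (18.17)(0.1265) = 63.4 °C

T = 63.4 °C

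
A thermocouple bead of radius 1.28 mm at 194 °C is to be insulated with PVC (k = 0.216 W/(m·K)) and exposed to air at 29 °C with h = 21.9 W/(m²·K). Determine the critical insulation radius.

r_cr = 1.97 cm

For a sphere, r_cr = 2k_ins/h = 2·0.216/21.9 = 0.0197 m = 1.97 cm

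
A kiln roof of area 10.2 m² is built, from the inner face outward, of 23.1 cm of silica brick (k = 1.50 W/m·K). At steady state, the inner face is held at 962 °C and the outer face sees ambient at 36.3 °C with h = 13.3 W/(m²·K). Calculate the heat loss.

Q = 41.2 kW

Resistance network (inner→outer):
  R_silica brick = L/(kA) = 0.231/(1.50·10.2) = 0.01510 K/W
  R_conv,out = 1/(hA) = 1/(13.3·10.2) = 0.007371 K/W
ΣR = 0.01510 + 0.007371 = 0.02247 K/W
Q = ΔT/ΣR = (962 °C − 36.3 °C)/0.02247 = 41200 W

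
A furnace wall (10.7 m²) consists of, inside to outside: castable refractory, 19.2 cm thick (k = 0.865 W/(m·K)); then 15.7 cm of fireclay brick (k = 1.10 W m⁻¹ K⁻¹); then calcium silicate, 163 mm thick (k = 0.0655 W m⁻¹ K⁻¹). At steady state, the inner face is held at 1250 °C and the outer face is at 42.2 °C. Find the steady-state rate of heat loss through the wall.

Treat each layer as a resistance in series:
  R_castable refractory = L/(kA) = 0.192/(0.865·10.7) = 0.02074 K/W
  R_fireclay brick = L/(kA) = 0.157/(1.10·10.7) = 0.01334 K/W
  R_calcium silicate = L/(kA) = 0.163/(0.0655·10.7) = 0.2326 K/W
ΣR = 0.02074 + 0.01334 + 0.2326 = 0.2667 K/W
Q = ΔT/ΣR = (1250 °C − 42.2 °C)/0.2667 = 4530 W

Q = 4.53 kW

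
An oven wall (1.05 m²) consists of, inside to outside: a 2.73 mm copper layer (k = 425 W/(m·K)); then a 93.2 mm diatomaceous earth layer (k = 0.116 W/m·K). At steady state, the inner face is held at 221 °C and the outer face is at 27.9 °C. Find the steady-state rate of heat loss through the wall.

Q = 252 W

Series thermal resistances, inner to outer:
  R_copper = L/(kA) = 0.00273/(425·1.05) = 6.118×10^-6 K/W
  R_diatomaceous earth = L/(kA) = 0.0932/(0.116·1.05) = 0.7652 K/W
ΣR = 6.118×10^-6 + 0.7652 = 0.7652 K/W
Q = ΔT/ΣR = (221 °C − 27.9 °C)/0.7652 = 252 W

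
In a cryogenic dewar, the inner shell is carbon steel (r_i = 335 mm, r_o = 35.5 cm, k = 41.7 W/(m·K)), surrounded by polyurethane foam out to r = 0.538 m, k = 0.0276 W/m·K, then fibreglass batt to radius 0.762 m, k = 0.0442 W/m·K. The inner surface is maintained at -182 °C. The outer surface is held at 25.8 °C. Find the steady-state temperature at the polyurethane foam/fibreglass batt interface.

Series thermal resistances, inner to outer:
  R_carbon steel = (1/0.335 − 1/0.355)/(4πk) = 0.1682/(4π·41.7) = 3.209×10^-4 K/W
  R_polyurethane foam = (1/0.355 − 1/0.538)/(4πk) = 0.9582/(4π·0.0276) = 2.763 K/W
  R_fibreglass batt = (1/0.538 − 1/0.762)/(4πk) = 0.5464/(4π·0.0442) = 0.9837 K/W
ΣR = 3.209×10^-4 + 2.763 + 0.9837 = 3.747 K/W
Q = ΔT/ΣR = (-182 °C − 25.8 °C)/3.747 = -55.46 W
From the inner boundary to the polyurethane foam/fibreglass batt interface, ΣR_partial = 2.763 K/W.
T_interface = T_in − Q·ΣR_partial = -182 °C − (-55.46)(2.763) = -28.8 °C

T = -28.8 °C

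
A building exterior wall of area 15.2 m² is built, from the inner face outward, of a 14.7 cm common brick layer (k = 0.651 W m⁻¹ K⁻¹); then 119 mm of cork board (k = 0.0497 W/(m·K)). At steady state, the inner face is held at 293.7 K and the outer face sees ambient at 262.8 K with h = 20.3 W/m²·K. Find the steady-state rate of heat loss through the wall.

Q = 176 W

Series thermal resistances, inner to outer:
  R_common brick = L/(kA) = 0.147/(0.651·15.2) = 0.01486 K/W
  R_cork board = L/(kA) = 0.119/(0.0497·15.2) = 0.1575 K/W
  R_conv,out = 1/(hA) = 1/(20.3·15.2) = 0.003241 K/W
ΣR = 0.01486 + 0.1575 + 0.003241 = 0.1756 K/W
Q = ΔT/ΣR = (293.7 K − 262.8 K)/0.1756 = 176 W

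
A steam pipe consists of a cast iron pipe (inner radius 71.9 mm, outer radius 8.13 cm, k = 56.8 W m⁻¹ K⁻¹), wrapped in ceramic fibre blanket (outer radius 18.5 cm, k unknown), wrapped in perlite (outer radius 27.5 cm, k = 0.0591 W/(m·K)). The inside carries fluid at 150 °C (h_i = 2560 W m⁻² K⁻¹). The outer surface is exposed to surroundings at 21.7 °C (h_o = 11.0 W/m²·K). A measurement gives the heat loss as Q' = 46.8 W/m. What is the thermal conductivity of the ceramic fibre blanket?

k = 0.0808 W/m·K

ΣR = ΔT/Q' = |150 − 21.7|/46.8 = 2.741 m·K/W
Known resistances:
  R'_conv,in = 1/(2πr h) = 1/(2π·0.0719·2560) = 8.647×10^-4 m·K/W
  R'_cast iron = ln(0.0813/0.0719)/(2πk) = 0.1229/(2π·56.8) = 3.443×10^-4 m·K/W
  R'_perlite = ln(0.275/0.185)/(2πk) = 0.3964/(2π·0.0591) = 1.068 m·K/W
  R'_conv,out = 1/(2πr h) = 1/(2π·0.275·11.0) = 0.05261 m·K/W
R_ceramic fibre blanket = ΣR − ΣR_known = 2.741 − 1.122 = 1.619 m·K/W
ln(r₂/r₁)/(2πk) = 1.619 ⇒ k = 0.8222/(2π·1.619) = 0.0808 W/m·K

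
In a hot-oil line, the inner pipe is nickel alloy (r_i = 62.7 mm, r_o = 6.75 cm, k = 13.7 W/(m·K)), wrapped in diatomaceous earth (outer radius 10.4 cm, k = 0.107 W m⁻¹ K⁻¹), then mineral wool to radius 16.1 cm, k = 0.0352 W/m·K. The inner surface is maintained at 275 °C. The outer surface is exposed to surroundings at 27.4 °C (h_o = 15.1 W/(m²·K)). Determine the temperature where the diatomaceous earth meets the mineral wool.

Resistance network (inner→outer):
  R'_nickel alloy = ln(0.0675/0.0627)/(2πk) = 0.07377/(2π·13.7) = 8.570×10^-4 m·K/W
  R'_diatomaceous earth = ln(0.104/0.0675)/(2πk) = 0.4323/(2π·0.107) = 0.6430 m·K/W
  R'_mineral wool = ln(0.161/0.104)/(2πk) = 0.4370/(2π·0.0352) = 1.976 m·K/W
  R'_conv,out = 1/(2πr h) = 1/(2π·0.161·15.1) = 0.06547 m·K/W
ΣR = 8.570×10^-4 + 0.6430 + 1.976 + 0.06547 = 2.685 m·K/W
Q' = ΔT/ΣR = (275 °C − 27.4 °C)/2.685 = 92.22 W/m
From the inner boundary to the diatomaceous earth/mineral wool interface, ΣR_partial = 0.6439 m·K/W.
T_interface = T_in − Q'·ΣR_partial = 275 °C − (92.22)(0.6439) = 216 °C

T = 216 °C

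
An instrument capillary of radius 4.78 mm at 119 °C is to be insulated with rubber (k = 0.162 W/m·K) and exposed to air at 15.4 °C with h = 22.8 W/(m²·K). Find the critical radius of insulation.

r_cr = 0.711 cm

For a cylinder, r_cr = k_ins/h = 0.162/22.8 = 0.00711 m = 0.711 cm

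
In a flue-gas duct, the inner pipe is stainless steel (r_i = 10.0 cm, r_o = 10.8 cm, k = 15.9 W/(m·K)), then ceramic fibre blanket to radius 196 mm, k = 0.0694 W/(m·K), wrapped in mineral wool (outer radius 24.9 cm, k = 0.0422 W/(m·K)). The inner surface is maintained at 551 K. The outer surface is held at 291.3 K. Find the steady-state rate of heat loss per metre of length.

Q' = 114 W/m

Resistance network (inner→outer):
  R'_stainless steel = ln(0.108/0.100)/(2πk) = 0.07696/(2π·15.9) = 7.704×10^-4 m·K/W
  R'_ceramic fibre blanket = ln(0.196/0.108)/(2πk) = 0.5960/(2π·0.0694) = 1.367 m·K/W
  R'_mineral wool = ln(0.249/0.196)/(2πk) = 0.2393/(2π·0.0422) = 0.9027 m·K/W
ΣR = 7.704×10^-4 + 1.367 + 0.9027 = 2.270 m·K/W
Q' = ΔT/ΣR = (551 K − 291.3 K)/2.270 = 114 W/m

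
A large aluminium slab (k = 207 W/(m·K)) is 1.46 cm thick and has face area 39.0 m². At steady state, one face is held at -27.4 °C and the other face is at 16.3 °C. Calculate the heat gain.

Q = kA·ΔT/L = 207 × 39.0 × |-27.4 °C − 16.3 °C| / 0.0146 = 2.42×10^7 W

Q = 24200 kW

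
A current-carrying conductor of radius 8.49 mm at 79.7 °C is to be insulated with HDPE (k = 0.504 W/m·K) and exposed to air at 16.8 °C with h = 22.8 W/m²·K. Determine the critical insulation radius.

r_cr = 2.21 cm

For a cylinder, r_cr = k_ins/h = 0.504/22.8 = 0.0221 m = 2.21 cm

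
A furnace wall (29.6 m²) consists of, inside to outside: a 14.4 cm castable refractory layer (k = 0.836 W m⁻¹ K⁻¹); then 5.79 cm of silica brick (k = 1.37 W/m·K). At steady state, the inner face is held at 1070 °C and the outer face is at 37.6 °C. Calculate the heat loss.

Resistance network (inner→outer):
  R_castable refractory = L/(kA) = 0.144/(0.836·29.6) = 0.005819 K/W
  R_silica brick = L/(kA) = 0.0579/(1.37·29.6) = 0.001428 K/W
ΣR = 0.005819 + 0.001428 = 0.007247 K/W
Q = ΔT/ΣR = (1070 °C − 37.6 °C)/0.007247 = 1.42×10^5 W

Q = 142 kW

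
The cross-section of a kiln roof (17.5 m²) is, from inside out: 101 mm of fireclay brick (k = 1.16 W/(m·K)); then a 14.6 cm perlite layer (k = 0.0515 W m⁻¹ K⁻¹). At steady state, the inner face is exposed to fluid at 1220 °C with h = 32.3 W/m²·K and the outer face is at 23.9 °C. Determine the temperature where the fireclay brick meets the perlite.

T = 1172 °C

Series thermal resistances, inner to outer:
  R_conv,in = 1/(hA) = 1/(32.3·17.5) = 0.001769 K/W
  R_fireclay brick = L/(kA) = 0.101/(1.16·17.5) = 0.004975 K/W
  R_perlite = L/(kA) = 0.146/(0.0515·17.5) = 0.1620 K/W
ΣR = 0.001769 + 0.004975 + 0.1620 = 0.1687 K/W
Q = ΔT/ΣR = (1220 °C − 23.9 °C)/0.1687 = 7090 W
From the inner boundary to the fireclay brick/perlite interface, ΣR_partial = 0.006744 K/W.
T_interface = T_in − Q·ΣR_partial = 1220 °C − (7090)(0.006744) = 1172 °C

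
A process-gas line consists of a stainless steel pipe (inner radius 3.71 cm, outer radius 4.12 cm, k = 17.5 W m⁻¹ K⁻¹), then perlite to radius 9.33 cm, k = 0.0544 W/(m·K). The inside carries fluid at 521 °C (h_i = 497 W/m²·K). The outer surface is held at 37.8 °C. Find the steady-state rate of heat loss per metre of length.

Treat each layer as a resistance in series:
  R'_conv,in = 1/(2πr h) = 1/(2π·0.0371·497) = 0.008632 m·K/W
  R'_stainless steel = ln(0.0412/0.0371)/(2πk) = 0.1048/(2π·17.5) = 9.533×10^-4 m·K/W
  R'_perlite = ln(0.0933/0.0412)/(2πk) = 0.8174/(2π·0.0544) = 2.391 m·K/W
ΣR = 0.008632 + 9.533×10^-4 + 2.391 = 2.401 m·K/W
Q' = ΔT/ΣR = (521 °C − 37.8 °C)/2.401 = 201 W/m

Q' = 201 W/m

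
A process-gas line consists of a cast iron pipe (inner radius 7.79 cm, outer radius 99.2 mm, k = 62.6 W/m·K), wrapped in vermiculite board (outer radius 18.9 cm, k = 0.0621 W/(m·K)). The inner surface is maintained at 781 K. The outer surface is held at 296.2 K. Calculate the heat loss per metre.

Q' = 293 W/m

Treat each layer as a resistance in series:
  R'_cast iron = ln(0.0992/0.0779)/(2πk) = 0.2417/(2π·62.6) = 6.145×10^-4 m·K/W
  R'_vermiculite board = ln(0.189/0.0992)/(2πk) = 0.6446/(2π·0.0621) = 1.652 m·K/W
ΣR = 6.145×10^-4 + 1.652 = 1.653 m·K/W
Q' = ΔT/ΣR = (781 K − 296.2 K)/1.653 = 293 W/m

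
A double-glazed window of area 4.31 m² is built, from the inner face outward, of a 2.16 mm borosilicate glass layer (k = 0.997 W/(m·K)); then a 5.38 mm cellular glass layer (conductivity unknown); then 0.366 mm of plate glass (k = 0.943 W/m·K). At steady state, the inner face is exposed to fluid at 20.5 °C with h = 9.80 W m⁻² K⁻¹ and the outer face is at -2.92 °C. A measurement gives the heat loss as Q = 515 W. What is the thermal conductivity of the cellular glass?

k = 0.0589 W/m·K

ΣR = ΔT/Q = |20.5 − -2.92|/515 = 0.04548 K/W
Known resistances:
  R_conv,in = 1/(hA) = 1/(9.80·4.31) = 0.02368 K/W
  R_borosilicate glass = L/(kA) = 0.00216/(0.997·4.31) = 5.027×10^-4 K/W
  R_plate glass = L/(kA) = 3.66×10^-4/(0.943·4.31) = 9.005×10^-5 K/W
R_cellular glass = ΣR − ΣR_known = 0.04548 − 0.02427 = 0.02121 K/W
L/(kA) = 0.02121 ⇒ k = 0.00538/(0.02121·4.31) = 0.0589 W/m·K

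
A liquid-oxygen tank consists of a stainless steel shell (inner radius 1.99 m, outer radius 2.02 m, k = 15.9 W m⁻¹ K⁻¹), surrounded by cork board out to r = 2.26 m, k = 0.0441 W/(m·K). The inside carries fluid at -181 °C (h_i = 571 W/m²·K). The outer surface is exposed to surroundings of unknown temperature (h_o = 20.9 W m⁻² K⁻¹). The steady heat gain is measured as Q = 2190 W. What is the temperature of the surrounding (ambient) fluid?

Series resistances:
  R_conv,in = 1/(4πr²h) = 1/(4π·1.99²·571) = 3.519×10^-5 K/W
  R_stainless steel = (1/1.99 − 1/2.02)/(4πk) = 0.007463/(4π·15.9) = 3.735×10^-5 K/W
  R_cork board = (1/2.02 − 1/2.26)/(4πk) = 0.05257/(4π·0.0441) = 0.09486 K/W
  R_conv,out = 1/(4πr²h) = 1/(4π·2.26²·20.9) = 7.455×10^-4 K/W
ΣR = 0.09568 K/W
ΔT = Q·ΣR = 2190 × 0.09568 = 209.5 K
Heat flows inward, so T_out = T_in + ΔT = -181 + 209.5 = 28.5 °C

T_out = 28.5 °C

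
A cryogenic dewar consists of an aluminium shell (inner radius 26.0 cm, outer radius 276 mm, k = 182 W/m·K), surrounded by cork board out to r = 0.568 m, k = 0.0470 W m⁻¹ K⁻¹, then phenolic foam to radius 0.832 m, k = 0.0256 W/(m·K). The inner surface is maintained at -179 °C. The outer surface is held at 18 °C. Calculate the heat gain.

Q = 40.3 W

Treat each layer as a resistance in series:
  R_aluminium = (1/0.260 − 1/0.276)/(4πk) = 0.2230/(4π·182) = 9.749×10^-5 K/W
  R_cork board = (1/0.276 − 1/0.568)/(4πk) = 1.863/(4π·0.0470) = 3.154 K/W
  R_phenolic foam = (1/0.568 − 1/0.832)/(4πk) = 0.5586/(4π·0.0256) = 1.737 K/W
ΣR = 9.749×10^-5 + 3.154 + 1.737 = 4.891 K/W
Q = ΔT/ΣR = (-179 °C − 18 °C)/4.891 = -40.3 W
(Negative Q ⇒ heat flows inward; heat gain = 40.3 W.)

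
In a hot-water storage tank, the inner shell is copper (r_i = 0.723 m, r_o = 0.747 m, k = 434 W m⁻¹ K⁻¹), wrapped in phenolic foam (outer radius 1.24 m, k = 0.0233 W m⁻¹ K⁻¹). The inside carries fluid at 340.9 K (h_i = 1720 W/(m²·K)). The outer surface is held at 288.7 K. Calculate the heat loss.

Q = 28.7 W

Series thermal resistances, inner to outer:
  R_conv,in = 1/(4πr²h) = 1/(4π·0.723²·1720) = 8.851×10^-5 K/W
  R_copper = (1/0.723 − 1/0.747)/(4πk) = 0.04444/(4π·434) = 8.148×10^-6 K/W
  R_phenolic foam = (1/0.747 − 1/1.24)/(4πk) = 0.5322/(4π·0.0233) = 1.818 K/W
ΣR = 8.851×10^-5 + 8.148×10^-6 + 1.818 = 1.818 K/W
Q = ΔT/ΣR = (340.9 K − 288.7 K)/1.818 = 28.7 W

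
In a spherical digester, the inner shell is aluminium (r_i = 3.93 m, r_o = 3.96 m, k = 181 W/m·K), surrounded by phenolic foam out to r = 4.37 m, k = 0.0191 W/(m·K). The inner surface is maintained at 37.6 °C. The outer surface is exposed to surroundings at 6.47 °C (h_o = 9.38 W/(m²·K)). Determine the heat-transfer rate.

Q = 314 W

Treat each layer as a resistance in series:
  R_aluminium = (1/3.93 − 1/3.96)/(4πk) = 0.001928/(4π·181) = 8.475×10^-7 K/W
  R_phenolic foam = (1/3.96 − 1/4.37)/(4πk) = 0.02369/(4π·0.0191) = 0.09871 K/W
  R_conv,out = 1/(4πr²h) = 1/(4π·4.37²·9.38) = 4.442×10^-4 K/W
ΣR = 8.475×10^-7 + 0.09871 + 4.442×10^-4 = 0.09916 K/W
Q = ΔT/ΣR = (37.6 °C − 6.47 °C)/0.09916 = 314 W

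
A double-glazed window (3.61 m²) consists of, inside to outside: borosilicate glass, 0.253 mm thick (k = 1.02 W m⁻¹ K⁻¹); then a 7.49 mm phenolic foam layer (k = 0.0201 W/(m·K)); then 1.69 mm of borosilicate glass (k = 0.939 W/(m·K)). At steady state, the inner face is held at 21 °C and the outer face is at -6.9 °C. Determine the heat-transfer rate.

Treat each layer as a resistance in series:
  R_borosilicate glass = L/(kA) = 2.53×10^-4/(1.02·3.61) = 6.871×10^-5 K/W
  R_phenolic foam = L/(kA) = 0.00749/(0.0201·3.61) = 0.1032 K/W
  R_borosilicate glass = L/(kA) = 0.00169/(0.939·3.61) = 4.986×10^-4 K/W
ΣR = 6.871×10^-5 + 0.1032 + 4.986×10^-4 = 0.1038 K/W
Q = ΔT/ΣR = (21 °C − -6.9 °C)/0.1038 = 269 W

Q = 269 W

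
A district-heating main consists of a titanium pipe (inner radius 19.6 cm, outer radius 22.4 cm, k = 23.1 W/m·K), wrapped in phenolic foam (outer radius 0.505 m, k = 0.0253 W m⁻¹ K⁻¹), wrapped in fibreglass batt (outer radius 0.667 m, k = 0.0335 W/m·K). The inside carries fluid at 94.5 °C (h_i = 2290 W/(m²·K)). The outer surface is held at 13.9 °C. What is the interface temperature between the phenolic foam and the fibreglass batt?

Series thermal resistances, inner to outer:
  R'_conv,in = 1/(2πr h) = 1/(2π·0.196·2290) = 3.546×10^-4 m·K/W
  R'_titanium = ln(0.224/0.196)/(2πk) = 0.1335/(2π·23.1) = 9.200×10^-4 m·K/W
  R'_phenolic foam = ln(0.505/0.224)/(2πk) = 0.8129/(2π·0.0253) = 5.114 m·K/W
  R'_fibreglass batt = ln(0.667/0.505)/(2πk) = 0.2782/(2π·0.0335) = 1.322 m·K/W
ΣR = 3.546×10^-4 + 9.200×10^-4 + 5.114 + 1.322 = 6.437 m·K/W
Q' = ΔT/ΣR = (94.5 °C − 13.9 °C)/6.437 = 12.52 W/m
From the inner boundary to the phenolic foam/fibreglass batt interface, ΣR_partial = 5.115 m·K/W.
T_interface = T_in − Q'·ΣR_partial = 94.5 °C − (12.52)(5.115) = 30.5 °C

T = 30.5 °C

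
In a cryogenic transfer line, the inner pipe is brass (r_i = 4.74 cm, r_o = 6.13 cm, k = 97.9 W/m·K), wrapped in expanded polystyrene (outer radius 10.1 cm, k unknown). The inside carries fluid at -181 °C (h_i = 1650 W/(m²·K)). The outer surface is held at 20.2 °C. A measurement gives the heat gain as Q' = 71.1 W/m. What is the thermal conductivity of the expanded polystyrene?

k = 0.0281 W/m·K

ΣR = ΔT/Q' = |-181 − 20.2|/71.1 = 2.830 m·K/W
Known resistances:
  R'_conv,in = 1/(2πr h) = 1/(2π·0.0474·1650) = 0.002035 m·K/W
  R'_brass = ln(0.0613/0.0474)/(2πk) = 0.2572/(2π·97.9) = 4.181×10^-4 m·K/W
R_expanded polystyrene = ΣR − ΣR_known = 2.830 − 0.002453 = 2.828 m·K/W
ln(r₂/r₁)/(2πk) = 2.828 ⇒ k = 0.4993/(2π·2.828) = 0.0281 W/m·K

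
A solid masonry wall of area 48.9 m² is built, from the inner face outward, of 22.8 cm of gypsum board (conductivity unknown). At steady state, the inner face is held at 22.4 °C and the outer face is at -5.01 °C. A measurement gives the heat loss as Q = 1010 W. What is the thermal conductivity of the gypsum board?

k = 0.172 W/m·K

ΣR = ΔT/Q = |22.4 − -5.01|/1010 = 0.02714 K/W
L/(kA) = 0.02714 ⇒ k = 0.228/(0.02714·48.9) = 0.172 W/m·K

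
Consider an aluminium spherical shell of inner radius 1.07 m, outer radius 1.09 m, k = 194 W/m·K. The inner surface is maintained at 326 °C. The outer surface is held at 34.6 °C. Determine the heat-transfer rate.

Q = 4.14×10^7 W

Q = 4πk·ΔT/(1/r₁ − 1/r₂) = 4π × 194 × 291.4 / (1/1.07 − 1/1.09) = 4.14×10^7 W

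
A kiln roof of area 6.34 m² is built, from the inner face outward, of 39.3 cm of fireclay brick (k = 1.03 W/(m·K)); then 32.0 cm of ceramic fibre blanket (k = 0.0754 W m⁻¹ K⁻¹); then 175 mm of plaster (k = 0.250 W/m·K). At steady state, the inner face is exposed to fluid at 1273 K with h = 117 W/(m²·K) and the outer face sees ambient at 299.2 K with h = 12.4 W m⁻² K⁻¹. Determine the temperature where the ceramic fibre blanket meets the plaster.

Treat each layer as a resistance in series:
  R_conv,in = 1/(hA) = 1/(117·6.34) = 0.001348 K/W
  R_fireclay brick = L/(kA) = 0.393/(1.03·6.34) = 0.06018 K/W
  R_ceramic fibre blanket = L/(kA) = 0.320/(0.0754·6.34) = 0.6694 K/W
  R_plaster = L/(kA) = 0.175/(0.250·6.34) = 0.1104 K/W
  R_conv,out = 1/(hA) = 1/(12.4·6.34) = 0.01272 K/W
ΣR = 0.001348 + 0.06018 + 0.6694 + 0.1104 + 0.01272 = 0.8540 K/W
Q = ΔT/ΣR = (1273 K − 299.2 K)/0.8540 = 1140 W
From the inner boundary to the ceramic fibre blanket/plaster interface, ΣR_partial = 0.7309 K/W.
T_interface = T_in − Q·ΣR_partial = 1273 K − (1140)(0.7309) = 440 K

T = 440 K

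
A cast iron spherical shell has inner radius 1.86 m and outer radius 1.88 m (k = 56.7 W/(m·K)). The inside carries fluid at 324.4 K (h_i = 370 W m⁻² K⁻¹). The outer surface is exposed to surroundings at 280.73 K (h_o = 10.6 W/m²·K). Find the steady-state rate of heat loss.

Q = 19.9 kW

Series thermal resistances, inner to outer:
  R_conv,in = 1/(4πr²h) = 1/(4π·1.86²·370) = 6.217×10^-5 K/W
  R_cast iron = (1/1.86 − 1/1.88)/(4πk) = 0.005720/(4π·56.7) = 8.027×10^-6 K/W
  R_conv,out = 1/(4πr²h) = 1/(4π·1.88²·10.6) = 0.002124 K/W
ΣR = 6.217×10^-5 + 8.027×10^-6 + 0.002124 = 0.002194 K/W
Q = ΔT/ΣR = (324.4 K − 280.73 K)/0.002194 = 19900 W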